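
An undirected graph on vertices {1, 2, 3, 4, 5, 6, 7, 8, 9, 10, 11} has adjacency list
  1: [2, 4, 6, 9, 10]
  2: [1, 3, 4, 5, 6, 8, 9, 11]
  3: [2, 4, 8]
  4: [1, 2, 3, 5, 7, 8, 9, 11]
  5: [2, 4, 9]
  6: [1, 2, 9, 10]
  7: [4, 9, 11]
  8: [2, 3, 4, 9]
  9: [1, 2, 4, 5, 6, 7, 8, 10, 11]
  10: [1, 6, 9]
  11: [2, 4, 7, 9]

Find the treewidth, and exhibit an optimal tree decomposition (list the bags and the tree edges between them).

Every bag has size at most 4, so the width is 4 − 1 = 3 and tw(G) ≤ 3. For the lower bound, the 4 vertices {2, 4, 8, 9} are pairwise adjacent, and any tree decomposition puts a clique entirely inside one bag — forcing width ≥ 3. Therefore the treewidth is 3.

Treewidth 3.
One such decomposition:
Bags: B1 = {2, 4, 9, 11}  B2 = {4, 7, 9, 11}  B3 = {1, 2, 4, 9}  B4 = {2, 4, 8, 9}  B5 = {1, 2, 6, 9}  B6 = {1, 6, 9, 10}  B7 = {2, 3, 4, 8}  B8 = {2, 4, 5, 9}
Tree: B1–B2, B1–B3, B1–B4, B3–B5, B5–B6, B4–B7, B1–B8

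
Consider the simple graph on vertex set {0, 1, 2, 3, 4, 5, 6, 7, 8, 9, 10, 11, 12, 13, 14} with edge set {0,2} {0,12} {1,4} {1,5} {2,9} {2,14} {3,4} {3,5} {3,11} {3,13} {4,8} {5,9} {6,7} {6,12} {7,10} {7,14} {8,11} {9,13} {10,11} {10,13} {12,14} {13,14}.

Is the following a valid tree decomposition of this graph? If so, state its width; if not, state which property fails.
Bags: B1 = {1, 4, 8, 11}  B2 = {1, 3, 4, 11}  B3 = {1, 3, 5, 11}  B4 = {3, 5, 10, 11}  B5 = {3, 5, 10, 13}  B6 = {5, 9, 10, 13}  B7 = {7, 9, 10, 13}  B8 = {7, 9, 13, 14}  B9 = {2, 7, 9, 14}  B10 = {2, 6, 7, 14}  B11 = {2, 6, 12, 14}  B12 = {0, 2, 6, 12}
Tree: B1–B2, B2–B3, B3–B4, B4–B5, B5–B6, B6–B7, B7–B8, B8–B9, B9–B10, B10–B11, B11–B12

Checking the three conditions: (i) the bags cover all of {0, 1, 2, 3, 4, 5, 6, 7, 8, 9, 10, 11, 12, 13, 14}; (ii) for each edge, some bag contains both endpoints; (iii) the bags containing any fixed vertex form a subtree. All hold, so the decomposition is valid with width 4 − 1 = 3.

Yes; width 3.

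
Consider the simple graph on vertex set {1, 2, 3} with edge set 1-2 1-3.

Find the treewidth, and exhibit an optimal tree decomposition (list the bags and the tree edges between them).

Treewidth 1.
One optimal decomposition is:
Bags: B1 = {1, 3}  B2 = {1, 2}
Tree: B1–B2

Every bag has size at most 2, so the width is 2 − 1 = 1 and tw(G) ≤ 1. Since G has at least one edge (e.g. 3–1), it is not an edgeless graph, so tw(G) ≥ 1. Combining the bounds, tw(G) = 1.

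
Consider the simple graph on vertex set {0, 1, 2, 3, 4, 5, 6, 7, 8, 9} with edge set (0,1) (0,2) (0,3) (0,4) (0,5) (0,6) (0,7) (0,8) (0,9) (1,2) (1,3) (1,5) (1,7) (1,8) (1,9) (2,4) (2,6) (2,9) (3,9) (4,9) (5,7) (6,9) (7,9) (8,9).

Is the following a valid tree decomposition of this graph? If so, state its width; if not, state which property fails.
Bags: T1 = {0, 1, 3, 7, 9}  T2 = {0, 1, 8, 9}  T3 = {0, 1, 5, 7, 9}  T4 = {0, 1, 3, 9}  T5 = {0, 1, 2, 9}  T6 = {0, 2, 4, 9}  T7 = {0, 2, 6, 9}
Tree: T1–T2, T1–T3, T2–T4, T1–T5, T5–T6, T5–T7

No — bags containing vertex 3 are not connected in the tree.

A tree decomposition must satisfy three properties: every vertex lies in some bag; for every edge, both endpoints lie together in some bag; and for every vertex, the bags containing it form a connected subtree. Here bags containing vertex 3 are not connected in the tree, so the decomposition is invalid.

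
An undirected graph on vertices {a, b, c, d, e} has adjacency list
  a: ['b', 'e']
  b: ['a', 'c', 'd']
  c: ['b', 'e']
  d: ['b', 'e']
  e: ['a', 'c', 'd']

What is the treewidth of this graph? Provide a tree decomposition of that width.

The largest bag has 3 vertices, giving width 2; this decomposition certifies tw(G) ≤ 2. Since a–e–d–b–a is a cycle in G, G is not acyclic. Forests are exactly the graphs of treewidth ≤ 1, so tw(G) ≥ 2. Hence tw(G) = 2 exactly.

Treewidth 2.
One optimal decomposition is:
Bags: B1 = {a, b, e}  B2 = {b, d, e}  B3 = {b, c, e}
Tree: B1–B2, B2–B3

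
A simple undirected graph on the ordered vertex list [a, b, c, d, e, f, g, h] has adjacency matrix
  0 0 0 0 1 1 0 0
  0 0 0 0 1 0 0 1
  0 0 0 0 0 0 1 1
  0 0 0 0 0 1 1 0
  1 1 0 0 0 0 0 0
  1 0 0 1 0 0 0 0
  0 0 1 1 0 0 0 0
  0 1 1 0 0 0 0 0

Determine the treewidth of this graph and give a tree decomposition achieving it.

The largest bag has 3 vertices, giving width 2; this decomposition certifies tw(G) ≤ 2. The edges c–g–d–f–a–e–b–h–c form a cycle, so G is not a tree and its treewidth is at least 2. The upper and lower bounds meet at 2, so that is the treewidth.

Treewidth 2.
One optimal decomposition is:
Bags: B1 = {c, d, g}  B2 = {c, d, f}  B3 = {a, c, f}  B4 = {a, c, e}  B5 = {b, c, e}  B6 = {b, c, h}
Tree: B1–B2, B2–B3, B3–B4, B4–B5, B5–B6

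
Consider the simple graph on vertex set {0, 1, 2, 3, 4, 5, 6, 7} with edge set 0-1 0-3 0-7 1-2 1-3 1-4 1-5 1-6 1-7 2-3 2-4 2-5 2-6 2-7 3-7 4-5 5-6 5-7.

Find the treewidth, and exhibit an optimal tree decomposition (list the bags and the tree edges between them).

Each bag holds 4 vertices, so the decomposition has width 3, which upper-bounds the treewidth. Conversely, {0, 1, 3, 7} is a clique of size 4, and the vertices of any clique must share a bag in every tree decomposition; so some bag has ≥ 4 vertices and tw(G) ≥ 3. Hence tw(G) = 3 exactly.

Treewidth 3.
Bags: B1 = {1, 2, 4, 5}  B2 = {1, 2, 5, 7}  B3 = {1, 2, 3, 7}  B4 = {1, 2, 5, 6}  B5 = {0, 1, 3, 7}
Tree: B1–B2, B2–B3, B2–B4, B3–B5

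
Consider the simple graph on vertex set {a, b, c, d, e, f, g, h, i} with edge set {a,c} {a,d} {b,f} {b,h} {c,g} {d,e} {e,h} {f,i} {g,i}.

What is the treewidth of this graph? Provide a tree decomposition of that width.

Treewidth 2.
One optimal decomposition is:
Bags: B1 = {b, f, h}  B2 = {f, h, i}  B3 = {g, h, i}  B4 = {c, g, h}  B5 = {a, c, h}  B6 = {a, d, h}  B7 = {d, e, h}
Tree: B1–B2, B2–B3, B3–B4, B4–B5, B5–B6, B6–B7

Every bag has size at most 3, so the width is 3 − 1 = 2 and tw(G) ≤ 2. Since h–b–f–i–g–c–a–d–e–h is a cycle in G, G is not acyclic. Forests are exactly the graphs of treewidth ≤ 1, so tw(G) ≥ 2. Hence tw(G) = 2 exactly.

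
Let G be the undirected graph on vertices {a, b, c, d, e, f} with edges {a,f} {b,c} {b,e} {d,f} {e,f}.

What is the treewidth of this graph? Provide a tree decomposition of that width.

Every bag has size at most 2, so the width is 2 − 1 = 1 and tw(G) ≤ 1. Any graph with an edge has treewidth ≥ 1, and G has the edge d–f. Combining the bounds, tw(G) = 1.

Treewidth 1.
Bags: B1 = {d, f}  B2 = {e, f}  B3 = {a, f}  B4 = {b, e}  B5 = {b, c}
Tree: B1–B2, B2–B3, B2–B4, B4–B5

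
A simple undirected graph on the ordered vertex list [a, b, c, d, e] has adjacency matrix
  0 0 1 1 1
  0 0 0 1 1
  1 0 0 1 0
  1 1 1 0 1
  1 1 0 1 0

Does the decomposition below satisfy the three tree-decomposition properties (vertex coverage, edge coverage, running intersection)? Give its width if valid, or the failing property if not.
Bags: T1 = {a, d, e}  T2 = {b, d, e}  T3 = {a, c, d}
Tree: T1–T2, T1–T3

Yes; width 2.

Vertex coverage: the bags together contain {a, b, c, d, e}, the full vertex set. Edge coverage: each edge of G has both endpoints in at least one bag. Running intersection: for every vertex, the bags containing it form a connected subtree. All three properties hold, so this is a valid tree decomposition of width max|bag| − 1 = 2, and hence tw(G) ≤ 2.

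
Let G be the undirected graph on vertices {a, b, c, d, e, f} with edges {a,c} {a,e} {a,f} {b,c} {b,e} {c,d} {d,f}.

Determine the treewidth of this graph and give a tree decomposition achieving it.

Treewidth 2.
One such decomposition:
Bags: B1 = {a, b, e}  B2 = {a, b, c}  B3 = {a, c, f}  B4 = {c, d, f}
Tree: B1–B2, B2–B3, B3–B4

The largest bag has 3 vertices, giving width 2; this decomposition certifies tw(G) ≤ 2. For the lower bound, G contains the cycle e–b–c–a–e, so G is not a forest; only forests have treewidth ≤ 1, hence tw(G) ≥ 2. Therefore the treewidth is 2.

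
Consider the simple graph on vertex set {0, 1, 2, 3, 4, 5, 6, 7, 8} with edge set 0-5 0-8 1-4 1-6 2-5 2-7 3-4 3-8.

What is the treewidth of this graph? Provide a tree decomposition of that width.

Treewidth 1.
One optimal decomposition is:
Bags: B1 = {1, 6}  B2 = {1, 4}  B3 = {3, 4}  B4 = {3, 8}  B5 = {0, 8}  B6 = {0, 5}  B7 = {2, 5}  B8 = {2, 7}
Tree: B1–B2, B2–B3, B3–B4, B4–B5, B5–B6, B6–B7, B7–B8

Every bag has size at most 2, so the width is 2 − 1 = 1 and tw(G) ≤ 1. Since G has at least one edge (e.g. 6–1), it is not an edgeless graph, so tw(G) ≥ 1. The upper and lower bounds meet at 1, so that is the treewidth.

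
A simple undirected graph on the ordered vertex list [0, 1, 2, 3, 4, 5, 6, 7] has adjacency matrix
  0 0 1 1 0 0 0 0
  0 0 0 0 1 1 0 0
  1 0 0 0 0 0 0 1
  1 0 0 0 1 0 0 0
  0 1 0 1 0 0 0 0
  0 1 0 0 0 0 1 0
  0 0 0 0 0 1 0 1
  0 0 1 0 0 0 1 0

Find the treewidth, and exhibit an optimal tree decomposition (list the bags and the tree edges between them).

Treewidth 2.
One optimal decomposition is:
Bags: B1 = {0, 2, 3}  B2 = {2, 3, 4}  B3 = {1, 2, 4}  B4 = {1, 2, 5}  B5 = {2, 5, 6}  B6 = {2, 6, 7}
Tree: B1–B2, B2–B3, B3–B4, B4–B5, B5–B6

Every bag has size at most 3, so the width is 3 − 1 = 2 and tw(G) ≤ 2. For the lower bound, G contains the cycle 2–0–3–4–1–5–6–7–2, so G is not a forest; only forests have treewidth ≤ 1, hence tw(G) ≥ 2. Therefore the treewidth is 2.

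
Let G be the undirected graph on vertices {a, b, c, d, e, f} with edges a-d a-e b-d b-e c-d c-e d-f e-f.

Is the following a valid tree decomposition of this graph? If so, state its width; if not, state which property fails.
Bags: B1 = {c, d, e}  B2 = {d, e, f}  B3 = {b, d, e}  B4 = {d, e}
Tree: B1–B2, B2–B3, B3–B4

A tree decomposition must satisfy three properties: every vertex lies in some bag; for every edge, both endpoints lie together in some bag; and for every vertex, the bags containing it form a connected subtree. Here vertex a appears in no bag, so the decomposition is invalid.

No — vertex a appears in no bag.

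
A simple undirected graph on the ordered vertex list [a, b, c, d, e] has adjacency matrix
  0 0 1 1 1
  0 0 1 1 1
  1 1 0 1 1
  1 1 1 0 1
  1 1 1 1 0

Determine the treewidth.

A width-3 tree decomposition is:
Bags: B1 = {a, c, d, e}  B2 = {b, c, d, e}
Tree: B1–B2
Each bag holds 4 vertices, so the decomposition has width 3, which upper-bounds the treewidth. On the other hand G contains the 4-clique {a, c, d, e}. A clique must lie in a single bag of any decomposition, so no decomposition can have width below 3. Therefore the treewidth is 3.

3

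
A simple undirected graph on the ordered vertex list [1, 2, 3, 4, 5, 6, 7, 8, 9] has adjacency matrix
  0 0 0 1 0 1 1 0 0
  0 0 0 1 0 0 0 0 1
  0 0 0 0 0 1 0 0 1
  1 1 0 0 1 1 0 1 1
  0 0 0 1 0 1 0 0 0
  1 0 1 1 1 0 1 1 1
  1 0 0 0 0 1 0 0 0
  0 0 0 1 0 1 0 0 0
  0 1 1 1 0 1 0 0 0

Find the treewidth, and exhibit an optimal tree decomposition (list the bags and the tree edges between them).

Each bag holds 3 vertices, so the decomposition has width 2, which upper-bounds the treewidth. On the other hand G contains the 3-clique {2, 4, 9}. A clique must lie in a single bag of any decomposition, so no decomposition can have width below 2. Combining the bounds, tw(G) = 2.

Treewidth 2.
One such decomposition:
Bags: B1 = {1, 6, 7}  B2 = {1, 4, 6}  B3 = {4, 6, 8}  B4 = {4, 6, 9}  B5 = {2, 4, 9}  B6 = {4, 5, 6}  B7 = {3, 6, 9}
Tree: B1–B2, B2–B3, B3–B4, B4–B5, B2–B6, B4–B7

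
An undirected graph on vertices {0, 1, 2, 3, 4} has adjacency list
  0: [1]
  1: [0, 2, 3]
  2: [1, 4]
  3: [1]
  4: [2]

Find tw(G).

1

A width-1 tree decomposition is:
Bags: B1 = {1, 3}  B2 = {1, 2}  B3 = {0, 1}  B4 = {2, 4}
Tree: B1–B2, B1–B3, B2–B4
Every bag has size at most 2, so the width is 2 − 1 = 1 and tw(G) ≤ 1. G has an edge, so its treewidth is at least 1. Hence tw(G) = 1 exactly.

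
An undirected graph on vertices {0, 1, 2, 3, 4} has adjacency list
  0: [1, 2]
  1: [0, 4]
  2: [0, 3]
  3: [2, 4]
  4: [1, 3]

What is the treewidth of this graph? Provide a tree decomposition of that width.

Every bag has size at most 3, so the width is 3 − 1 = 2 and tw(G) ≤ 2. Since 0–2–3–4–1–0 is a cycle in G, G is not acyclic. Forests are exactly the graphs of treewidth ≤ 1, so tw(G) ≥ 2. Therefore the treewidth is 2.

Treewidth 2.
Bags: B1 = {0, 2, 3}  B2 = {0, 3, 4}  B3 = {0, 1, 4}
Tree: B1–B2, B2–B3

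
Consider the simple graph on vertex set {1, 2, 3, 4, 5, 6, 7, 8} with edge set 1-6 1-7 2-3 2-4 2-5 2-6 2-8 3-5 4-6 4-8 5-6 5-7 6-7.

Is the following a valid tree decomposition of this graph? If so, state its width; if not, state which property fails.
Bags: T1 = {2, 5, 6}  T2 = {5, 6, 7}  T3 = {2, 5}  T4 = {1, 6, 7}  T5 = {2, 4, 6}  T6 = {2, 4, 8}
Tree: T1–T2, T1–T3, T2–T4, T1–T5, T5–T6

No — vertex 3 appears in no bag.

A tree decomposition must satisfy three properties: every vertex lies in some bag; for every edge, both endpoints lie together in some bag; and for every vertex, the bags containing it form a connected subtree. Here vertex 3 appears in no bag, so the decomposition is invalid.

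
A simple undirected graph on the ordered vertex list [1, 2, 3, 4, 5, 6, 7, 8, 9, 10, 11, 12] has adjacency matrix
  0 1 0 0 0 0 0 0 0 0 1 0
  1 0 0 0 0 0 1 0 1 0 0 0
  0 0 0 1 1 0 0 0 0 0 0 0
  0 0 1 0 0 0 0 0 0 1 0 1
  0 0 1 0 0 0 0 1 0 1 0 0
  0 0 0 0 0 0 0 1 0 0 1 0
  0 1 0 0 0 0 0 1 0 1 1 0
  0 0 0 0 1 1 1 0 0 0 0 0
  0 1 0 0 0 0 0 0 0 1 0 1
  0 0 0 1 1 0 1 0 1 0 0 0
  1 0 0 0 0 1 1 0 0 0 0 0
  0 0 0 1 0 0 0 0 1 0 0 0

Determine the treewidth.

3

A width-3 tree decomposition is:
Bags: B1 = {3, 4, 9, 12}  B2 = {3, 4, 9, 10}  B3 = {3, 5, 9, 10}  B4 = {2, 5, 9, 10}  B5 = {2, 5, 7, 10}  B6 = {2, 5, 7, 8}  B7 = {1, 2, 7, 8}  B8 = {1, 7, 8, 11}  B9 = {1, 6, 8, 11}
Tree: B1–B2, B2–B3, B3–B4, B4–B5, B5–B6, B6–B7, B7–B8, B8–B9
Each bag holds 4 vertices, so the decomposition has width 3, which upper-bounds the treewidth. For the lower bound: the 4 vertex sets {3,4,12}, {9}, {10}, {2,5,7,8} are disjoint, each induces a connected subgraph, and every pair is joined by at least one edge of G. Contracting each set to a single vertex therefore yields K_{4} as a minor, and since treewidth is minor-monotone, tw(G) ≥ tw(K_{4}) = 3. Hence tw(G) = 3 exactly.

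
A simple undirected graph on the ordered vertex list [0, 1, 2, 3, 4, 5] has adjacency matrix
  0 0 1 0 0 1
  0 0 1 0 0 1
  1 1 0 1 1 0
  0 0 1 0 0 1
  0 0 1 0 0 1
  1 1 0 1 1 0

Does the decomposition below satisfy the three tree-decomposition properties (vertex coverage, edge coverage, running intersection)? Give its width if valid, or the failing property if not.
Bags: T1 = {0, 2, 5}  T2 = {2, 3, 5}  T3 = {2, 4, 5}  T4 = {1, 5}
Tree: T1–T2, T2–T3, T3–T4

A tree decomposition must satisfy three properties: every vertex lies in some bag; for every edge, both endpoints lie together in some bag; and for every vertex, the bags containing it form a connected subtree. Here edge (2,1) lies in no bag, so the decomposition is invalid.

No — edge (2,1) lies in no bag.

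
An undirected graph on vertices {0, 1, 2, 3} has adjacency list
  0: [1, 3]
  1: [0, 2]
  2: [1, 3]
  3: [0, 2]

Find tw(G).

2

A width-2 tree decomposition is:
Bags: B1 = {1, 2, 3}  B2 = {0, 1, 3}
Tree: B1–B2
The largest bag has 3 vertices, giving width 2; this decomposition certifies tw(G) ≤ 2. For the lower bound, G contains the cycle 1–2–3–0–1, so G is not a forest; only forests have treewidth ≤ 1, hence tw(G) ≥ 2. Combining the bounds, tw(G) = 2.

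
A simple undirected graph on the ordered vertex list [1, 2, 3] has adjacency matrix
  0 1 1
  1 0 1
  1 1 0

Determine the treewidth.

A width-2 tree decomposition is:
Bags: B1 = {1, 2, 3}
Tree: (single bag)
A single bag containing all 3 vertices is trivially a valid decomposition of width 2. On the other hand G contains the 3-clique {1, 2, 3}. A clique must lie in a single bag of any decomposition, so no decomposition can have width below 2. Combining the bounds, tw(G) = 2.

2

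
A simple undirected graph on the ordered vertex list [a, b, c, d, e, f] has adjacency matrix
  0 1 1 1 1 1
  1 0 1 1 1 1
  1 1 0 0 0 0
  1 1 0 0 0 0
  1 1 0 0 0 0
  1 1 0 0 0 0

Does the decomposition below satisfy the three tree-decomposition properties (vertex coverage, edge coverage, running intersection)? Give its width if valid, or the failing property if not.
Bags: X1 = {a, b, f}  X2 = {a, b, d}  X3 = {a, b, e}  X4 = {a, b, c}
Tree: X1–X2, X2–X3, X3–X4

Yes; width 2.

Vertex coverage: the bags together contain {a, b, c, d, e, f}, the full vertex set. Edge coverage: each edge of G has both endpoints in at least one bag. Running intersection: for every vertex, the bags containing it form a connected subtree. All three properties hold, so this is a valid tree decomposition of width max|bag| − 1 = 2, and hence tw(G) ≤ 2.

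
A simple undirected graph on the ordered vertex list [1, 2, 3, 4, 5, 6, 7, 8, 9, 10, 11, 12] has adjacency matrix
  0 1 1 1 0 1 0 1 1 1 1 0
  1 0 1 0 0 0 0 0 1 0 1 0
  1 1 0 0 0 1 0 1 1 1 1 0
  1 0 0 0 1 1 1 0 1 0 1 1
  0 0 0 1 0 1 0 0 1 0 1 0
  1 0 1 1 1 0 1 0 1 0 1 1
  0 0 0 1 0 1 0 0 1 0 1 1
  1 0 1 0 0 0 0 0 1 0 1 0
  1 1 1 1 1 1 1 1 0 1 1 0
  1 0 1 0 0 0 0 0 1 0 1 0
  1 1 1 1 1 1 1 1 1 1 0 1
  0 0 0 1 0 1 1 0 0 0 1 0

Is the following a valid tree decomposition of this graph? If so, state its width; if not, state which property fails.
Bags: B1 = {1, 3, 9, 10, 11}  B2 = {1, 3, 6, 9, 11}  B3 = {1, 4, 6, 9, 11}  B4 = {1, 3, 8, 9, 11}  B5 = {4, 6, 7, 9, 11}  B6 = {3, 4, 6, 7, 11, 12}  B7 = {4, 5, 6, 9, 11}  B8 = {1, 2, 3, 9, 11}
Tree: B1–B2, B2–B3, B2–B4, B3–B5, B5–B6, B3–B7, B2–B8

No — bags containing vertex 3 are not connected in the tree.

A tree decomposition must satisfy three properties: every vertex lies in some bag; for every edge, both endpoints lie together in some bag; and for every vertex, the bags containing it form a connected subtree. Here bags containing vertex 3 are not connected in the tree, so the decomposition is invalid.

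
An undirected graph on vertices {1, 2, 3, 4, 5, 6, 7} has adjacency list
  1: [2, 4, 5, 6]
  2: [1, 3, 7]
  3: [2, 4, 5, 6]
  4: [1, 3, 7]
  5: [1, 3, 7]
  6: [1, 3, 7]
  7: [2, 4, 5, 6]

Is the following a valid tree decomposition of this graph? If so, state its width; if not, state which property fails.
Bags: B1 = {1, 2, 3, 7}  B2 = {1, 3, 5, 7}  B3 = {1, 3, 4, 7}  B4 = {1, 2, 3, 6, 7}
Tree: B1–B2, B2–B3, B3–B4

A tree decomposition must satisfy three properties: every vertex lies in some bag; for every edge, both endpoints lie together in some bag; and for every vertex, the bags containing it form a connected subtree. Here bags containing vertex 2 are not connected in the tree, so the decomposition is invalid.

No — bags containing vertex 2 are not connected in the tree.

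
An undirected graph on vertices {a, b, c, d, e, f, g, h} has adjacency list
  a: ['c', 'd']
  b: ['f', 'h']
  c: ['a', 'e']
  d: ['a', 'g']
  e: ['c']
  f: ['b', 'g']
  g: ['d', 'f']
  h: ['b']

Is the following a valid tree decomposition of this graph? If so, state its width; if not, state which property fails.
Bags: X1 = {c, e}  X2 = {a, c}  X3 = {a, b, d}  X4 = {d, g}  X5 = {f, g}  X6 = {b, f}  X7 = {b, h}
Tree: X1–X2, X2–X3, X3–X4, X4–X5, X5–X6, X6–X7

A tree decomposition must satisfy three properties: every vertex lies in some bag; for every edge, both endpoints lie together in some bag; and for every vertex, the bags containing it form a connected subtree. Here bags containing vertex b are not connected in the tree, so the decomposition is invalid.

No — bags containing vertex b are not connected in the tree.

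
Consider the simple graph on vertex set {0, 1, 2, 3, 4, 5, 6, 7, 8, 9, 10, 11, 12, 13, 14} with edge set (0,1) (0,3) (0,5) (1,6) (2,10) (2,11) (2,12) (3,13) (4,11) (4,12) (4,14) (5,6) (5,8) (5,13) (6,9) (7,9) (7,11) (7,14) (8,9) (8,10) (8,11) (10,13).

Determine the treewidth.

3

A width-3 tree decomposition is:
Bags: B1 = {4, 7, 12, 14}  B2 = {4, 7, 11, 12}  B3 = {2, 7, 11, 12}  B4 = {2, 7, 9, 11}  B5 = {2, 8, 9, 11}  B6 = {2, 8, 9, 10}  B7 = {6, 8, 9, 10}  B8 = {5, 6, 8, 10}  B9 = {5, 6, 10, 13}  B10 = {1, 5, 6, 13}  B11 = {0, 1, 5, 13}  B12 = {0, 1, 3, 13}
Tree: B1–B2, B2–B3, B3–B4, B4–B5, B5–B6, B6–B7, B7–B8, B8–B9, B9–B10, B10–B11, B11–B12
Each bag holds 4 vertices, so the decomposition has width 3, which upper-bounds the treewidth. For the lower bound: the 4 vertex sets {4,12,14}, {7}, {11}, {2,8,9,10} are disjoint, each induces a connected subgraph, and every pair is joined by at least one edge of G. Contracting each set to a single vertex therefore yields K_{4} as a minor, and since treewidth is minor-monotone, tw(G) ≥ tw(K_{4}) = 3. Hence tw(G) = 3 exactly.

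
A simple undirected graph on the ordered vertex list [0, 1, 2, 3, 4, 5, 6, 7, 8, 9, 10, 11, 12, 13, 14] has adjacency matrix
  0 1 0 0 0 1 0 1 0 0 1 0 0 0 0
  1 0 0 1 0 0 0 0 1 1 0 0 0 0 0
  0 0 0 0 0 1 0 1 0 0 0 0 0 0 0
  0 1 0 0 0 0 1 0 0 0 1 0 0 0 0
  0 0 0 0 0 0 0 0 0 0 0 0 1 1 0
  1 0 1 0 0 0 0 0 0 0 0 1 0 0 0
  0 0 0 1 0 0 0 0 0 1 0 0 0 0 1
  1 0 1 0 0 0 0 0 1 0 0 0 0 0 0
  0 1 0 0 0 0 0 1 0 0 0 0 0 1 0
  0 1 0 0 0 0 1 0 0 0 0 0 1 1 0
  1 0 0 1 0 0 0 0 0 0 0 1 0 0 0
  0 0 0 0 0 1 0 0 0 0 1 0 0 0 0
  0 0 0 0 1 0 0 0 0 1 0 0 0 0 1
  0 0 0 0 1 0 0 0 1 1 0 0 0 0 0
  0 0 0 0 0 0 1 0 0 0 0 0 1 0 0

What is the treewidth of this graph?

3

A width-3 tree decomposition is:
Bags: B1 = {2, 5, 7, 11}  B2 = {0, 5, 7, 11}  B3 = {0, 7, 10, 11}  B4 = {0, 7, 8, 10}  B5 = {0, 1, 8, 10}  B6 = {1, 3, 8, 10}  B7 = {1, 3, 8, 13}  B8 = {1, 3, 9, 13}  B9 = {3, 6, 9, 13}  B10 = {4, 6, 9, 13}  B11 = {4, 6, 9, 12}  B12 = {4, 6, 12, 14}
Tree: B1–B2, B2–B3, B3–B4, B4–B5, B5–B6, B6–B7, B7–B8, B8–B9, B9–B10, B10–B11, B11–B12
Each bag holds 4 vertices, so the decomposition has width 3, which upper-bounds the treewidth. For the lower bound: the 4 vertex sets {2,5,11}, {7}, {0}, {1,3,8,10} are disjoint, each induces a connected subgraph, and every pair is joined by at least one edge of G. Contracting each set to a single vertex therefore yields K_{4} as a minor, and since treewidth is minor-monotone, tw(G) ≥ tw(K_{4}) = 3. The upper and lower bounds meet at 3, so that is the treewidth.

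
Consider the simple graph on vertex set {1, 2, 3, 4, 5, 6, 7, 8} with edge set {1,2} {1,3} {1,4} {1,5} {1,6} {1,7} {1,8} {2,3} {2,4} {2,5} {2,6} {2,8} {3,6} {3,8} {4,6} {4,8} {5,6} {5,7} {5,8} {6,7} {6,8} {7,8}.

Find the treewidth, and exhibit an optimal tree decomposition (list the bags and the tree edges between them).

Every bag has size at most 5, so the width is 5 − 1 = 4 and tw(G) ≤ 4. On the other hand G contains the 5-clique {1, 2, 3, 6, 8}. A clique must lie in a single bag of any decomposition, so no decomposition can have width below 4. Combining the bounds, tw(G) = 4.

Treewidth 4.
Bags: B1 = {1, 2, 5, 6, 8}  B2 = {1, 2, 3, 6, 8}  B3 = {1, 2, 4, 6, 8}  B4 = {1, 5, 6, 7, 8}
Tree: B1–B2, B1–B3, B1–B4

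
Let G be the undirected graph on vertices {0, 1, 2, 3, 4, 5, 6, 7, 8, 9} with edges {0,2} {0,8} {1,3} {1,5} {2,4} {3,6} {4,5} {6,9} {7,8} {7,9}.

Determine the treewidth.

2

A width-2 tree decomposition is:
Bags: B1 = {1, 3, 5}  B2 = {3, 4, 5}  B3 = {2, 3, 4}  B4 = {0, 2, 3}  B5 = {0, 3, 8}  B6 = {3, 7, 8}  B7 = {3, 7, 9}  B8 = {3, 6, 9}
Tree: B1–B2, B2–B3, B3–B4, B4–B5, B5–B6, B6–B7, B7–B8
Each bag holds 3 vertices, so the decomposition has width 2, which upper-bounds the treewidth. For the lower bound, G contains the cycle 3–1–5–4–2–0–8–7–9–6–3, so G is not a forest; only forests have treewidth ≤ 1, hence tw(G) ≥ 2. The upper and lower bounds meet at 2, so that is the treewidth.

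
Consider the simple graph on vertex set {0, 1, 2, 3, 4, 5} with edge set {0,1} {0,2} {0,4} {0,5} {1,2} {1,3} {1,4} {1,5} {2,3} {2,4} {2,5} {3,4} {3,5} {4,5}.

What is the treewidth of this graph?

4

A width-4 tree decomposition is:
Bags: B1 = {0, 1, 2, 4, 5}  B2 = {1, 2, 3, 4, 5}
Tree: B1–B2
Every bag has size at most 5, so the width is 5 − 1 = 4 and tw(G) ≤ 4. For the lower bound, the 5 vertices {0, 1, 2, 4, 5} are pairwise adjacent, and any tree decomposition puts a clique entirely inside one bag — forcing width ≥ 4. The upper and lower bounds meet at 4, so that is the treewidth.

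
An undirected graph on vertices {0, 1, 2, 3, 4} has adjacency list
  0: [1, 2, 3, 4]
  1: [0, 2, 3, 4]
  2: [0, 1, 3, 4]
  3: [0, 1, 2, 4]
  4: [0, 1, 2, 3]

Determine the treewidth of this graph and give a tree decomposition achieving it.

Treewidth 4.
Bags: B1 = {0, 1, 2, 3, 4}
Tree: (single bag)

With just one bag of size 5, the width is 5 − 1 = 4, so tw(G) ≤ 4. Conversely, {0, 1, 2, 3, 4} is a clique of size 5, and the vertices of any clique must share a bag in every tree decomposition; so some bag has ≥ 5 vertices and tw(G) ≥ 4. Hence tw(G) = 4 exactly.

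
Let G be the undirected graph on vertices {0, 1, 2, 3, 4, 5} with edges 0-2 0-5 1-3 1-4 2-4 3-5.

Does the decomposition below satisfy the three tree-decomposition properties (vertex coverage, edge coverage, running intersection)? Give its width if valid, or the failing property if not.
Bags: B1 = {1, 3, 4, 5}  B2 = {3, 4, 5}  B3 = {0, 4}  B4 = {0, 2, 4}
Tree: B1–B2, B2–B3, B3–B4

No — edge (5,0) lies in no bag.

A tree decomposition must satisfy three properties: every vertex lies in some bag; for every edge, both endpoints lie together in some bag; and for every vertex, the bags containing it form a connected subtree. Here edge (5,0) lies in no bag, so the decomposition is invalid.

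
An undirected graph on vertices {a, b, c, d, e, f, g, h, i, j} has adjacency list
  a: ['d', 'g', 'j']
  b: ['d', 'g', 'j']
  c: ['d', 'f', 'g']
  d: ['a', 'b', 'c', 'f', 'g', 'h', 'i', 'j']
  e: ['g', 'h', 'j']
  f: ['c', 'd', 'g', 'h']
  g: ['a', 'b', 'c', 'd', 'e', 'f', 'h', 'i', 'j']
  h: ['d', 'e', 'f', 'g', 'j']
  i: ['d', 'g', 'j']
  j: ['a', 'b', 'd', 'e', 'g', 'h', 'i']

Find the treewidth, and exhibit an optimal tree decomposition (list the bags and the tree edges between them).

The largest bag has 4 vertices, giving width 3; this decomposition certifies tw(G) ≤ 3. Conversely, {d, g, h, j} is a clique of size 4, and the vertices of any clique must share a bag in every tree decomposition; so some bag has ≥ 4 vertices and tw(G) ≥ 3. Combining the bounds, tw(G) = 3.

Treewidth 3.
One such decomposition:
Bags: B1 = {a, d, g, j}  B2 = {d, g, h, j}  B3 = {d, f, g, h}  B4 = {d, g, i, j}  B5 = {c, d, f, g}  B6 = {b, d, g, j}  B7 = {e, g, h, j}
Tree: B1–B2, B2–B3, B1–B4, B3–B5, B1–B6, B2–B7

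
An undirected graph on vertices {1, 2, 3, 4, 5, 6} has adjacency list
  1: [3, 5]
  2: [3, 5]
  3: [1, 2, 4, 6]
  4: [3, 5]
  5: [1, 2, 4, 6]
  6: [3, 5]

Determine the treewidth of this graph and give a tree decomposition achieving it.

Each bag holds 3 vertices, so the decomposition has width 2, which upper-bounds the treewidth. For the lower bound, G contains the cycle 5–6–3–1–5, so G is not a forest; only forests have treewidth ≤ 1, hence tw(G) ≥ 2. Hence tw(G) = 2 exactly.

Treewidth 2.
Bags: B1 = {3, 5, 6}  B2 = {1, 3, 5}  B3 = {2, 3, 5}  B4 = {3, 4, 5}
Tree: B1–B2, B2–B3, B3–B4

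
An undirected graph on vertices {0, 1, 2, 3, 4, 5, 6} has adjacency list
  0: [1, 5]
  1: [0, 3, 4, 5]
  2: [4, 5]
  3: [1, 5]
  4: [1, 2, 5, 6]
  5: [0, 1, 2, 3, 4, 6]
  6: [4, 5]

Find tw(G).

A width-2 tree decomposition is:
Bags: B1 = {2, 4, 5}  B2 = {1, 4, 5}  B3 = {0, 1, 5}  B4 = {1, 3, 5}  B5 = {4, 5, 6}
Tree: B1–B2, B2–B3, B2–B4, B2–B5
Each bag holds 3 vertices, so the decomposition has width 2, which upper-bounds the treewidth. On the other hand G contains the 3-clique {0, 1, 5}. A clique must lie in a single bag of any decomposition, so no decomposition can have width below 2. Combining the bounds, tw(G) = 2.

2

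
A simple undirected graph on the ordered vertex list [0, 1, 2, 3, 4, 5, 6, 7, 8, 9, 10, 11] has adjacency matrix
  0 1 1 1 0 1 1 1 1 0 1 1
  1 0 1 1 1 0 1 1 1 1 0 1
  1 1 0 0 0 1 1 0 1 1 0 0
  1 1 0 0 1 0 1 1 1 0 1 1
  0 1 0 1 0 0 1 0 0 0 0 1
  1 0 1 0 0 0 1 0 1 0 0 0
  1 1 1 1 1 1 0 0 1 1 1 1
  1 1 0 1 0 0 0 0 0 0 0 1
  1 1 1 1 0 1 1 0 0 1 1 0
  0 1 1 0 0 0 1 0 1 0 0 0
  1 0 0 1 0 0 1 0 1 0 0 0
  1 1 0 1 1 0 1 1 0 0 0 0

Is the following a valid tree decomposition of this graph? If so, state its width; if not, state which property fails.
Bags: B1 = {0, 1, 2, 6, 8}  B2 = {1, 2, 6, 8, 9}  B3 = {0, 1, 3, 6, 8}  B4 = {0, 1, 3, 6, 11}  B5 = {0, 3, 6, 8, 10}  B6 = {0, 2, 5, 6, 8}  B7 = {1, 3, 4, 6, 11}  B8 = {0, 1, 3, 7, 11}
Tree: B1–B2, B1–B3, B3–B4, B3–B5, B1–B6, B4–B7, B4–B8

Yes; width 4.

Vertex coverage: the bags together contain {0, 1, 2, 3, 4, 5, 6, 7, 8, 9, 10, 11}, the full vertex set. Edge coverage: each edge of G has both endpoints in at least one bag. Running intersection: for every vertex, the bags containing it form a connected subtree. All three properties hold, so this is a valid tree decomposition of width max|bag| − 1 = 4, and hence tw(G) ≤ 4.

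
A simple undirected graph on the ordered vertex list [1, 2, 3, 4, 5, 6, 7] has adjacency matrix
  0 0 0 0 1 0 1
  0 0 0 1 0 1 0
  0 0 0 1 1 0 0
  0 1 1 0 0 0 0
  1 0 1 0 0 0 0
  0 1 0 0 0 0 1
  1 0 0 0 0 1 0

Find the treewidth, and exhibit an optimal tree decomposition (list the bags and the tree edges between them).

Treewidth 2.
One optimal decomposition is:
Bags: B1 = {2, 4, 6}  B2 = {3, 4, 6}  B3 = {3, 5, 6}  B4 = {1, 5, 6}  B5 = {1, 6, 7}
Tree: B1–B2, B2–B3, B3–B4, B4–B5

Every bag has size at most 3, so the width is 3 − 1 = 2 and tw(G) ≤ 2. The edges 6–2–4–3–5–1–7–6 form a cycle, so G is not a tree and its treewidth is at least 2. Therefore the treewidth is 2.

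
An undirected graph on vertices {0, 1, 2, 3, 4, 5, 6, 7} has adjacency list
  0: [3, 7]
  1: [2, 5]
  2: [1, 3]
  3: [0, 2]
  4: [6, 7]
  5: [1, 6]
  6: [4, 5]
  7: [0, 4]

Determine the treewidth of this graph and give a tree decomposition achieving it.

Treewidth 2.
One optimal decomposition is:
Bags: B1 = {4, 5, 6}  B2 = {4, 5, 7}  B3 = {0, 5, 7}  B4 = {0, 3, 5}  B5 = {2, 3, 5}  B6 = {1, 2, 5}
Tree: B1–B2, B2–B3, B3–B4, B4–B5, B5–B6

Each bag holds 3 vertices, so the decomposition has width 2, which upper-bounds the treewidth. For the lower bound, G contains the cycle 5–6–4–7–0–3–2–1–5, so G is not a forest; only forests have treewidth ≤ 1, hence tw(G) ≥ 2. The upper and lower bounds meet at 2, so that is the treewidth.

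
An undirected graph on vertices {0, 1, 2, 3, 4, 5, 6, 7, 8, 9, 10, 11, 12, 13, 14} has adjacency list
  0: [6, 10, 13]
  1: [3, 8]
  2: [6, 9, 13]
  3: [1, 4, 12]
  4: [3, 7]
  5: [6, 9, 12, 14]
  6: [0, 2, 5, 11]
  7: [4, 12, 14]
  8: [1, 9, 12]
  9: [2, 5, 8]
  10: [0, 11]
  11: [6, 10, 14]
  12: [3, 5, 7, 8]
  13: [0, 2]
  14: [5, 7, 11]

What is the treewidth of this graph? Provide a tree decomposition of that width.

Treewidth 3.
One optimal decomposition is:
Bags: B1 = {1, 3, 4, 8}  B2 = {3, 4, 8, 12}  B3 = {4, 7, 8, 12}  B4 = {7, 8, 9, 12}  B5 = {5, 7, 9, 12}  B6 = {5, 7, 9, 14}  B7 = {2, 5, 9, 14}  B8 = {2, 5, 6, 14}  B9 = {2, 6, 11, 14}  B10 = {2, 6, 11, 13}  B11 = {0, 6, 11, 13}  B12 = {0, 10, 11, 13}
Tree: B1–B2, B2–B3, B3–B4, B4–B5, B5–B6, B6–B7, B7–B8, B8–B9, B9–B10, B10–B11, B11–B12

Each bag holds 4 vertices, so the decomposition has width 3, which upper-bounds the treewidth. For the lower bound: the 4 vertex sets {1,3,4}, {8}, {12}, {5,7,9,14} are disjoint, each induces a connected subgraph, and every pair is joined by at least one edge of G. Contracting each set to a single vertex therefore yields K_{4} as a minor, and since treewidth is minor-monotone, tw(G) ≥ tw(K_{4}) = 3. The upper and lower bounds meet at 3, so that is the treewidth.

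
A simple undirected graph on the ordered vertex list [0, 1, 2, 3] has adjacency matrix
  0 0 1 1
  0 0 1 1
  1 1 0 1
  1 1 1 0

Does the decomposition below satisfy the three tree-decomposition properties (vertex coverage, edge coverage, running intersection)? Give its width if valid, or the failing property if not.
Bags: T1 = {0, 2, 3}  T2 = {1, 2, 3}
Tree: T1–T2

Yes; width 2.

Every vertex of G appears in some bag (union = {0, 1, 2, 3}); every edge is covered by a bag; and for each vertex v the set of bags containing v is connected in the bag tree. The decomposition is therefore valid. The largest bag has 3 vertices, so the width is 2.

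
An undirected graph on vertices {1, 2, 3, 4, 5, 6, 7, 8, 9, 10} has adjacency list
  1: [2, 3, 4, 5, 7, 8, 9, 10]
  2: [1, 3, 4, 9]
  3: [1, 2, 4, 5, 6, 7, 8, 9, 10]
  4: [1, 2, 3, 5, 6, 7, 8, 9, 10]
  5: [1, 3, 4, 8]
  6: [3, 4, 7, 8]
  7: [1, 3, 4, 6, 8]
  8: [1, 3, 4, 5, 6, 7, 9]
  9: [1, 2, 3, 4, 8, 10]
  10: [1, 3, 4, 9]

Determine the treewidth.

4

A width-4 tree decomposition is:
Bags: B1 = {1, 3, 4, 7, 8}  B2 = {1, 3, 4, 8, 9}  B3 = {1, 3, 4, 9, 10}  B4 = {3, 4, 6, 7, 8}  B5 = {1, 2, 3, 4, 9}  B6 = {1, 3, 4, 5, 8}
Tree: B1–B2, B2–B3, B1–B4, B2–B5, B2–B6
Every bag has size at most 5, so the width is 5 − 1 = 4 and tw(G) ≤ 4. On the other hand G contains the 5-clique {1, 3, 4, 8, 9}. A clique must lie in a single bag of any decomposition, so no decomposition can have width below 4. Therefore the treewidth is 4.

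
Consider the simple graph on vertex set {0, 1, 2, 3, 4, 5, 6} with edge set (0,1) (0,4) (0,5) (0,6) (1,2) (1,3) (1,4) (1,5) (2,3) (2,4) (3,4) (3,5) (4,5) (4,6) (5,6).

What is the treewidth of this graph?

A width-3 tree decomposition is:
Bags: B1 = {1, 3, 4, 5}  B2 = {0, 1, 4, 5}  B3 = {1, 2, 3, 4}  B4 = {0, 4, 5, 6}
Tree: B1–B2, B1–B3, B2–B4
Every bag has size at most 4, so the width is 4 − 1 = 3 and tw(G) ≤ 3. For the lower bound, the 4 vertices {0, 1, 4, 5} are pairwise adjacent, and any tree decomposition puts a clique entirely inside one bag — forcing width ≥ 3. Therefore the treewidth is 3.

3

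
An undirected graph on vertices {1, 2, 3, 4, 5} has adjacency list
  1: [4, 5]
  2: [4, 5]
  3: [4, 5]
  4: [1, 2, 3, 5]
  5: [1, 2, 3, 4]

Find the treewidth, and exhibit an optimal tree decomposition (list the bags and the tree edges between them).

Treewidth 2.
Bags: B1 = {1, 4, 5}  B2 = {2, 4, 5}  B3 = {3, 4, 5}
Tree: B1–B2, B1–B3

The largest bag has 3 vertices, giving width 2; this decomposition certifies tw(G) ≤ 2. On the other hand G contains the 3-clique {1, 4, 5}. A clique must lie in a single bag of any decomposition, so no decomposition can have width below 2. Hence tw(G) = 2 exactly.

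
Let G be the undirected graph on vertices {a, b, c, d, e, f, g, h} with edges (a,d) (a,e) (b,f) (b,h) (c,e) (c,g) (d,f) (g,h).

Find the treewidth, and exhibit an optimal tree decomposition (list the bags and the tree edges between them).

Treewidth 2.
One optimal decomposition is:
Bags: B1 = {a, d, e}  B2 = {d, e, f}  B3 = {b, e, f}  B4 = {b, e, h}  B5 = {e, g, h}  B6 = {c, e, g}
Tree: B1–B2, B2–B3, B3–B4, B4–B5, B5–B6

Each bag holds 3 vertices, so the decomposition has width 2, which upper-bounds the treewidth. The edges e–a–d–f–b–h–g–c–e form a cycle, so G is not a tree and its treewidth is at least 2. Combining the bounds, tw(G) = 2.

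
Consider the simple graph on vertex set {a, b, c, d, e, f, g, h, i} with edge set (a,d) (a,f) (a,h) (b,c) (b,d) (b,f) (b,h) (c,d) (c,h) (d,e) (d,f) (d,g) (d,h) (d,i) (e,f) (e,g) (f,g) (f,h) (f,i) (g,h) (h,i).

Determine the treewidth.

A width-3 tree decomposition is:
Bags: B1 = {b, d, f, h}  B2 = {d, f, g, h}  B3 = {d, e, f, g}  B4 = {a, d, f, h}  B5 = {d, f, h, i}  B6 = {b, c, d, h}
Tree: B1–B2, B2–B3, B1–B4, B4–B5, B1–B6
The largest bag has 4 vertices, giving width 3; this decomposition certifies tw(G) ≤ 3. Conversely, {b, c, d, h} is a clique of size 4, and the vertices of any clique must share a bag in every tree decomposition; so some bag has ≥ 4 vertices and tw(G) ≥ 3. Therefore the treewidth is 3.

3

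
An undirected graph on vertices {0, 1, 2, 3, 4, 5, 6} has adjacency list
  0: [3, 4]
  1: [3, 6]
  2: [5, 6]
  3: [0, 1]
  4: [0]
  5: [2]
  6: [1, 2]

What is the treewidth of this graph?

A width-1 tree decomposition is:
Bags: B1 = {2, 5}  B2 = {2, 6}  B3 = {1, 6}  B4 = {1, 3}  B5 = {0, 3}  B6 = {0, 4}
Tree: B1–B2, B2–B3, B3–B4, B4–B5, B5–B6
Every bag has size at most 2, so the width is 2 − 1 = 1 and tw(G) ≤ 1. Since G has at least one edge (e.g. 5–2), it is not an edgeless graph, so tw(G) ≥ 1. The upper and lower bounds meet at 1, so that is the treewidth.

1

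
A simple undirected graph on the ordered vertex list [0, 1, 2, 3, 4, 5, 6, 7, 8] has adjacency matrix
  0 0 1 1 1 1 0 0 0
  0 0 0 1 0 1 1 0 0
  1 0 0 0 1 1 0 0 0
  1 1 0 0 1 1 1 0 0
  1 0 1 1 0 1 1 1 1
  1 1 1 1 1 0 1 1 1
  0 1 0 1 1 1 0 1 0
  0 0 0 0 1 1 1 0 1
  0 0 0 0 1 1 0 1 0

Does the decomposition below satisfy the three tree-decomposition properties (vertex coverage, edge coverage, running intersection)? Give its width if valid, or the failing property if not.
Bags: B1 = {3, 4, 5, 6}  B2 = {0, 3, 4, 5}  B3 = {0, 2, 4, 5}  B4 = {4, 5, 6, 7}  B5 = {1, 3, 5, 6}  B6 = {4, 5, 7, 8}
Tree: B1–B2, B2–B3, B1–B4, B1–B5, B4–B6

Yes; width 3.

Every vertex of G appears in some bag (union = {0, 1, 2, 3, 4, 5, 6, 7, 8}); every edge is covered by a bag; and for each vertex v the set of bags containing v is connected in the bag tree. The decomposition is therefore valid. The largest bag has 4 vertices, so the width is 3.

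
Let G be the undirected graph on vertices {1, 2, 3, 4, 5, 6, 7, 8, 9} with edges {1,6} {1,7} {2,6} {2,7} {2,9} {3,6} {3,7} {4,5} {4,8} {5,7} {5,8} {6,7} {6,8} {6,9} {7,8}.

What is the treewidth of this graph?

A width-2 tree decomposition is:
Bags: B1 = {2, 6, 7}  B2 = {1, 6, 7}  B3 = {6, 7, 8}  B4 = {5, 7, 8}  B5 = {3, 6, 7}  B6 = {2, 6, 9}  B7 = {4, 5, 8}
Tree: B1–B2, B2–B3, B3–B4, B2–B5, B1–B6, B4–B7
Each bag holds 3 vertices, so the decomposition has width 2, which upper-bounds the treewidth. For the lower bound, the 3 vertices {4, 5, 8} are pairwise adjacent, and any tree decomposition puts a clique entirely inside one bag — forcing width ≥ 2. Hence tw(G) = 2 exactly.

2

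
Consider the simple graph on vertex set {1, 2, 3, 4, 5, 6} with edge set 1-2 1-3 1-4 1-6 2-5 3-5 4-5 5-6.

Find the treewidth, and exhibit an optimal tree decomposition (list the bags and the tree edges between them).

Treewidth 2.
One such decomposition:
Bags: B1 = {1, 5, 6}  B2 = {1, 3, 5}  B3 = {1, 2, 5}  B4 = {1, 4, 5}
Tree: B1–B2, B2–B3, B3–B4

Each bag holds 3 vertices, so the decomposition has width 2, which upper-bounds the treewidth. The edges 6–5–3–1–6 form a cycle, so G is not a tree and its treewidth is at least 2. The upper and lower bounds meet at 2, so that is the treewidth.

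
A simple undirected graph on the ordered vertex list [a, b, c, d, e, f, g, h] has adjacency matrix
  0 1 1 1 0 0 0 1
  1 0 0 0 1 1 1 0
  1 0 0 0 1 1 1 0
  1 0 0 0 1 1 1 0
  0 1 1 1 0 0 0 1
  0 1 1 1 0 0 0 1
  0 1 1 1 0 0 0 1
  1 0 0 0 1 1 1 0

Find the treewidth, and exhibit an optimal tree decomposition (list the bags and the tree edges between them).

Treewidth 4.
One such decomposition:
Bags: B1 = {a, b, e, f, g}  B2 = {a, c, e, f, g}  B3 = {a, d, e, f, g}  B4 = {a, e, f, g, h}
Tree: B1–B2, B2–B3, B3–B4

Every bag has size at most 5, so the width is 5 − 1 = 4 and tw(G) ≤ 4. For the lower bound: the 5 vertex sets {b,e}, {c,f}, {d,g}, {a}, {h} are disjoint, each induces a connected subgraph, and every pair is joined by at least one edge of G. Contracting each set to a single vertex therefore yields K_{5} as a minor, and since treewidth is minor-monotone, tw(G) ≥ tw(K_{5}) = 4. Hence tw(G) = 4 exactly.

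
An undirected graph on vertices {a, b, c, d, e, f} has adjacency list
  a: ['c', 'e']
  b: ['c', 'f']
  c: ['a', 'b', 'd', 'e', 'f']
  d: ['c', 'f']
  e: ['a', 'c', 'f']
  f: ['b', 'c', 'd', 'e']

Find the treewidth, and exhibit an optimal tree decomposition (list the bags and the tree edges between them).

Treewidth 2.
One such decomposition:
Bags: B1 = {c, d, f}  B2 = {c, e, f}  B3 = {b, c, f}  B4 = {a, c, e}
Tree: B1–B2, B1–B3, B2–B4

Each bag holds 3 vertices, so the decomposition has width 2, which upper-bounds the treewidth. Conversely, {a, c, e} is a clique of size 3, and the vertices of any clique must share a bag in every tree decomposition; so some bag has ≥ 3 vertices and tw(G) ≥ 2. Therefore the treewidth is 2.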